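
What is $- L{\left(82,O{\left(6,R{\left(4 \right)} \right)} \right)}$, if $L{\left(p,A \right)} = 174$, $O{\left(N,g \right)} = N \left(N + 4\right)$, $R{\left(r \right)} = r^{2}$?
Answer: $-174$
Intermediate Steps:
$O{\left(N,g \right)} = N \left(4 + N\right)$
$- L{\left(82,O{\left(6,R{\left(4 \right)} \right)} \right)} = \left(-1\right) 174 = -174$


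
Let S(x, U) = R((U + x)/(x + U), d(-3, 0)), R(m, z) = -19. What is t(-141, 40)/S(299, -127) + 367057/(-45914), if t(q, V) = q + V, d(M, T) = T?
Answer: -2336769/872366 ≈ -2.6787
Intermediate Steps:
t(q, V) = V + q
S(x, U) = -19
t(-141, 40)/S(299, -127) + 367057/(-45914) = (40 - 141)/(-19) + 367057/(-45914) = -101*(-1/19) + 367057*(-1/45914) = 101/19 - 367057/45914 = -2336769/872366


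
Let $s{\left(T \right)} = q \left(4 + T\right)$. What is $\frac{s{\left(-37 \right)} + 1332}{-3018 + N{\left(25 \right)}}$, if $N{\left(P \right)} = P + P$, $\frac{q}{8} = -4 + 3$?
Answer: $- \frac{57}{106} \approx -0.53774$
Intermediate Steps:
$q = -8$ ($q = 8 \left(-4 + 3\right) = 8 \left(-1\right) = -8$)
$N{\left(P \right)} = 2 P$
$s{\left(T \right)} = -32 - 8 T$ ($s{\left(T \right)} = - 8 \left(4 + T\right) = -32 - 8 T$)
$\frac{s{\left(-37 \right)} + 1332}{-3018 + N{\left(25 \right)}} = \frac{\left(-32 - -296\right) + 1332}{-3018 + 2 \cdot 25} = \frac{\left(-32 + 296\right) + 1332}{-3018 + 50} = \frac{264 + 1332}{-2968} = 1596 \left(- \frac{1}{2968}\right) = - \frac{57}{106}$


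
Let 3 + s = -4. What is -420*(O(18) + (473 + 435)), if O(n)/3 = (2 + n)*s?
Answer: -204960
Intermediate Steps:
s = -7 (s = -3 - 4 = -7)
O(n) = -42 - 21*n (O(n) = 3*((2 + n)*(-7)) = 3*(-14 - 7*n) = -42 - 21*n)
-420*(O(18) + (473 + 435)) = -420*((-42 - 21*18) + (473 + 435)) = -420*((-42 - 378) + 908) = -420*(-420 + 908) = -420*488 = -204960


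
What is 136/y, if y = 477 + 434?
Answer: 136/911 ≈ 0.14929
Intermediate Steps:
y = 911
136/y = 136/911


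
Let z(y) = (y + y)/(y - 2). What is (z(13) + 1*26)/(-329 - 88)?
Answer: -104/1529 ≈ -0.068018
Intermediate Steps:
z(y) = 2*y/(-2 + y) (z(y) = (2*y)/(-2 + y) = 2*y/(-2 + y))
(z(13) + 1*26)/(-329 - 88) = (2*13/(-2 + 13) + 1*26)/(-329 - 88) = (2*13/11 + 26)/(-417) = (2*13*(1/11) + 26)*(-1/417) = (26/11 + 26)*(-1/417) = (312/11)*(-1/417) = -104/1529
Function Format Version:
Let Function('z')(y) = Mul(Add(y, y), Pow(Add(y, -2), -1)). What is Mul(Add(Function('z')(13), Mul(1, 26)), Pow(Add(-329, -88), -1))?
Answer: Rational(-104, 1529) ≈ -0.068018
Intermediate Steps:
Function('z')(y) = Mul(2, y, Pow(Add(-2, y), -1)) (Function('z')(y) = Mul(Mul(2, y), Pow(Add(-2, y), -1)) = Mul(2, y, Pow(Add(-2, y), -1)))
Mul(Add(Function('z')(13), Mul(1, 26)), Pow(Add(-329, -88), -1)) = Mul(Add(Mul(2, 13, Pow(Add(-2, 13), -1)), Mul(1, 26)), Pow(Add(-329, -88), -1)) = Mul(Add(Mul(2, 13, Pow(11, -1)), 26), Pow(-417, -1)) = Mul(Add(Mul(2, 13, Rational(1, 11)), 26), Rational(-1, 417)) = Mul(Add(Rational(26, 11), 26), Rational(-1, 417)) = Mul(Rational(312, 11), Rational(-1, 417)) = Rational(-104, 1529)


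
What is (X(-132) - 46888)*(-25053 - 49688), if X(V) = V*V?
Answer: 2202168824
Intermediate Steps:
X(V) = V²
(X(-132) - 46888)*(-25053 - 49688) = ((-132)² - 46888)*(-25053 - 49688) = (17424 - 46888)*(-74741) = -29464*(-74741) = 2202168824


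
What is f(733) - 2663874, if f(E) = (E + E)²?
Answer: -514718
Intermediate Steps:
f(E) = 4*E² (f(E) = (2*E)² = 4*E²)
f(733) - 2663874 = 4*733² - 2663874 = 4*537289 - 2663874 = 2149156 - 2663874 = -514718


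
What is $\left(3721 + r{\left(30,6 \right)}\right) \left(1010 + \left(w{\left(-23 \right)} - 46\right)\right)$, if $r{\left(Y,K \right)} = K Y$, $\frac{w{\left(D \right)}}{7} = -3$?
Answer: $3678643$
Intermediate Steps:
$w{\left(D \right)} = -21$ ($w{\left(D \right)} = 7 \left(-3\right) = -21$)
$\left(3721 + r{\left(30,6 \right)}\right) \left(1010 + \left(w{\left(-23 \right)} - 46\right)\right) = \left(3721 + 6 \cdot 30\right) \left(1010 - 67\right) = \left(3721 + 180\right) \left(1010 - 67\right) = 3901 \cdot 943 = 3678643$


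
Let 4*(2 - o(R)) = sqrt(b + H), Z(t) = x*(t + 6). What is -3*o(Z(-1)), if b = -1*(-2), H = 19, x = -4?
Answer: -6 + 3*sqrt(21)/4 ≈ -2.5631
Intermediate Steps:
b = 2
Z(t) = -24 - 4*t (Z(t) = -4*(t + 6) = -4*(6 + t) = -24 - 4*t)
o(R) = 2 - sqrt(21)/4 (o(R) = 2 - sqrt(2 + 19)/4 = 2 - sqrt(21)/4)
-3*o(Z(-1)) = -3*(2 - sqrt(21)/4) = -6 + 3*sqrt(21)/4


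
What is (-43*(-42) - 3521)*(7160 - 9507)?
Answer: 4025105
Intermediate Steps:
(-43*(-42) - 3521)*(7160 - 9507) = (1806 - 3521)*(-2347) = -1715*(-2347) = 4025105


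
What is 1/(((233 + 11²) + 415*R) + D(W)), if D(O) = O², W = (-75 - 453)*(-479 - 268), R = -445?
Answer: 1/155563796735 ≈ 6.4282e-12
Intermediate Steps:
W = 394416 (W = -528*(-747) = 394416)
1/(((233 + 11²) + 415*R) + D(W)) = 1/(((233 + 11²) + 415*(-445)) + 394416²) = 1/(((233 + 121) - 184675) + 155563981056) = 1/((354 - 184675) + 155563981056) = 1/(-184321 + 155563981056) = 1/155563796735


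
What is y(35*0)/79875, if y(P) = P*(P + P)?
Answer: 0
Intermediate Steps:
y(P) = 2*P² (y(P) = P*(2*P) = 2*P²)
y(35*0)/79875 = (2*(35*0)²)/79875 = (2*0²)*(1/79875) = (2*0)*(1/79875) = 0*(1/79875) = 0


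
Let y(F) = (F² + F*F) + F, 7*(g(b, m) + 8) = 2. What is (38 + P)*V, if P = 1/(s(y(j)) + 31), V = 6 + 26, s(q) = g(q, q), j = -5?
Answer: 198432/163 ≈ 1217.4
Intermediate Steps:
g(b, m) = -54/7 (g(b, m) = -8 + (⅐)*2 = -8 + 2/7 = -54/7)
y(F) = F + 2*F² (y(F) = (F² + F²) + F = 2*F² + F = F + 2*F²)
s(q) = -54/7
V = 32
P = 7/163 (P = 1/(-54/7 + 31) = 1/(163/7) = 7/163 ≈ 0.042945)
(38 + P)*V = (38 + 7/163)*32 = (6201/163)*32 = 198432/163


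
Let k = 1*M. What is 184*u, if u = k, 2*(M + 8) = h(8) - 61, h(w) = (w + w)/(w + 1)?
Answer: -62284/9 ≈ -6920.4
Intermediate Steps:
h(w) = 2*w/(1 + w) (h(w) = (2*w)/(1 + w) = 2*w/(1 + w))
M = -677/18 (M = -8 + (2*8/(1 + 8) - 61)/2 = -8 + (2*8/9 - 61)/2 = -8 + (2*8*(⅑) - 61)/2 = -8 + (16/9 - 61)/2 = -8 + (½)*(-533/9) = -8 - 533/18 = -677/18 ≈ -37.611)
k = -677/18 (k = 1*(-677/18) = -677/18 ≈ -37.611)
u = -677/18 ≈ -37.611
184*u = 184*(-677/18) = -62284/9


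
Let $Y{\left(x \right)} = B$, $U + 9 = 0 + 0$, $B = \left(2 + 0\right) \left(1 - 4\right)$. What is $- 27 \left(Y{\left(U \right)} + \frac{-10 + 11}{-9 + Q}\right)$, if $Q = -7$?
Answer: $\frac{2619}{16} \approx 163.69$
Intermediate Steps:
$B = -6$ ($B = 2 \left(1 - 4\right) = 2 \left(-3\right) = -6$)
$U = -9$ ($U = -9 + \left(0 + 0\right) = -9 + 0 = -9$)
$Y{\left(x \right)} = -6$
$- 27 \left(Y{\left(U \right)} + \frac{-10 + 11}{-9 + Q}\right) = - 27 \left(-6 + \frac{-10 + 11}{-9 - 7}\right) = - 27 \left(-6 + 1 \frac{1}{-16}\right) = - 27 \left(-6 + 1 \left(- \frac{1}{16}\right)\right) = - 27 \left(-6 - \frac{1}{16}\right) = \left(-27\right) \left(- \frac{97}{16}\right) = \frac{2619}{16}$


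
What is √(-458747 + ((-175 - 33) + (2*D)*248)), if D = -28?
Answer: I*√472843 ≈ 687.64*I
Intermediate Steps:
√(-458747 + ((-175 - 33) + (2*D)*248)) = √(-458747 + ((-175 - 33) + (2*(-28))*248)) = √(-458747 + (-208 - 56*248)) = √(-458747 + (-208 - 13888)) = √(-458747 - 14096) = √(-472843) = I*√472843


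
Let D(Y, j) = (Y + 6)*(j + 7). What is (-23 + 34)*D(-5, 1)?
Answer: 88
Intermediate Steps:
D(Y, j) = (6 + Y)*(7 + j)
(-23 + 34)*D(-5, 1) = (-23 + 34)*(42 + 6*1 + 7*(-5) - 5*1) = 11*(42 + 6 - 35 - 5) = 11*8 = 88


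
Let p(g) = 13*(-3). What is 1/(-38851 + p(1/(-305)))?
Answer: -1/38890 ≈ -2.5714e-5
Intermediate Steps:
p(g) = -39
1/(-38851 + p(1/(-305))) = 1/(-38851 - 39) = 1/(-38890) = -1/38890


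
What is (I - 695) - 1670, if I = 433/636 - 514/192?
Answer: -12043277/5088 ≈ -2367.0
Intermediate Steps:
I = -10157/5088 (I = 433*(1/636) - 514*1/192 = 433/636 - 257/96 = -10157/5088 ≈ -1.9963)
(I - 695) - 1670 = (-10157/5088 - 695) - 1670 = -3546317/5088 - 1670 = -12043277/5088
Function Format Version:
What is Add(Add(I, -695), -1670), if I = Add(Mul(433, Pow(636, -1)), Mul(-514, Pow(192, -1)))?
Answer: Rational(-12043277, 5088) ≈ -2367.0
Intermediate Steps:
I = Rational(-10157, 5088) (I = Add(Mul(433, Rational(1, 636)), Mul(-514, Rational(1, 192))) = Add(Rational(433, 636), Rational(-257, 96)) = Rational(-10157, 5088) ≈ -1.9963)
Add(Add(I, -695), -1670) = Add(Add(Rational(-10157, 5088), -695), -1670) = Add(Rational(-3546317, 5088), -1670) = Rational(-12043277, 5088)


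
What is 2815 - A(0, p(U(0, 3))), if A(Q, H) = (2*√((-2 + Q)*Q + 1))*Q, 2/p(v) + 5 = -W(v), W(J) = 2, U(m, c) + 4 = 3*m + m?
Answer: 2815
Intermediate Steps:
U(m, c) = -4 + 4*m (U(m, c) = -4 + (3*m + m) = -4 + 4*m)
p(v) = -2/7 (p(v) = 2/(-5 - 1*2) = 2/(-5 - 2) = 2/(-7) = 2*(-⅐) = -2/7)
A(Q, H) = 2*Q*√(1 + Q*(-2 + Q)) (A(Q, H) = (2*√(Q*(-2 + Q) + 1))*Q = (2*√(1 + Q*(-2 + Q)))*Q = 2*Q*√(1 + Q*(-2 + Q)))
2815 - A(0, p(U(0, 3))) = 2815 - 2*0*√(1 + 0² - 2*0) = 2815 - 2*0*√(1 + 0 + 0) = 2815 - 2*0*√1 = 2815 - 2*0 = 2815 - 1*0 = 2815 + 0 = 2815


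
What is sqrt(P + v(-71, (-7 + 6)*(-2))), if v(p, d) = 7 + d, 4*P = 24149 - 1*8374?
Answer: sqrt(15811)/2 ≈ 62.871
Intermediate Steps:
P = 15775/4 (P = (24149 - 1*8374)/4 = (24149 - 8374)/4 = (1/4)*15775 = 15775/4 ≈ 3943.8)
sqrt(P + v(-71, (-7 + 6)*(-2))) = sqrt(15775/4 + (7 + (-7 + 6)*(-2))) = sqrt(15775/4 + (7 - 1*(-2))) = sqrt(15775/4 + (7 + 2)) = sqrt(15775/4 + 9) = sqrt(15811/4) = sqrt(15811)/2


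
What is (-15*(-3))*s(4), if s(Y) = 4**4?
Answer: 11520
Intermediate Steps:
s(Y) = 256
(-15*(-3))*s(4) = -15*(-3)*256 = 45*256 = 11520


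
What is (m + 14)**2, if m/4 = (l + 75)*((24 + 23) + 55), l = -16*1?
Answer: 580135396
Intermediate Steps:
l = -16
m = 24072 (m = 4*((-16 + 75)*((24 + 23) + 55)) = 4*(59*(47 + 55)) = 4*(59*102) = 4*6018 = 24072)
(m + 14)**2 = (24072 + 14)**2 = 24086**2 = 580135396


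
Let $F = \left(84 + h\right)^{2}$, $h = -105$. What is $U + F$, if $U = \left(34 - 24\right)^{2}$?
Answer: $541$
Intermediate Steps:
$U = 100$ ($U = 10^{2} = 100$)
$F = 441$ ($F = \left(84 - 105\right)^{2} = \left(-21\right)^{2} = 441$)
$U + F = 100 + 441 = 541$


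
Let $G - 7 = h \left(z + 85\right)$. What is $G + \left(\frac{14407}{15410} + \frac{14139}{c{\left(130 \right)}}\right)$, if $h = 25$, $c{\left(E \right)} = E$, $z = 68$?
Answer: $\frac{78964005}{20033} \approx 3941.7$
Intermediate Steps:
$G = 3832$ ($G = 7 + 25 \left(68 + 85\right) = 7 + 25 \cdot 153 = 7 + 3825 = 3832$)
$G + \left(\frac{14407}{15410} + \frac{14139}{c{\left(130 \right)}}\right) = 3832 + \left(\frac{14407}{15410} + \frac{14139}{130}\right) = 3832 + \frac{2197549}{20033} = \frac{78964005}{20033}$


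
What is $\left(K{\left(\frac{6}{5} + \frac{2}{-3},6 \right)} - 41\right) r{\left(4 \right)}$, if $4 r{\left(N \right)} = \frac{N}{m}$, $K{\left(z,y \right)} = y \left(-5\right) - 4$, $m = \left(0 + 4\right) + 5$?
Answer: $- \frac{25}{3} \approx -8.3333$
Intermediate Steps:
$m = 9$ ($m = 4 + 5 = 9$)
$K{\left(z,y \right)} = -4 - 5 y$ ($K{\left(z,y \right)} = - 5 y - 4 = -4 - 5 y$)
$r{\left(N \right)} = \frac{N}{36}$ ($r{\left(N \right)} = \frac{N \frac{1}{9}}{4} = \frac{\frac{1}{9} N}{4} = \frac{N}{36}$)
$\left(K{\left(\frac{6}{5} + \frac{2}{-3},6 \right)} - 41\right) r{\left(4 \right)} = \left(\left(-4 - 30\right) - 41\right) \frac{1}{36} \cdot 4 = \left(\left(-4 - 30\right) - 41\right) \frac{1}{9} = \left(-34 - 41\right) \frac{1}{9} = \left(-75\right) \frac{1}{9} = - \frac{25}{3}$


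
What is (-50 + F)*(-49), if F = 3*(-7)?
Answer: 3479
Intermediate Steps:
F = -21
(-50 + F)*(-49) = (-50 - 21)*(-49) = -71*(-49) = 3479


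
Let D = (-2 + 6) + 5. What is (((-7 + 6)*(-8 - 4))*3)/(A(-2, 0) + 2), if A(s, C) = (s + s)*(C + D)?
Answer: -18/17 ≈ -1.0588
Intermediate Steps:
D = 9 (D = 4 + 5 = 9)
A(s, C) = 2*s*(9 + C) (A(s, C) = (s + s)*(C + 9) = (2*s)*(9 + C) = 2*s*(9 + C))
(((-7 + 6)*(-8 - 4))*3)/(A(-2, 0) + 2) = (((-7 + 6)*(-8 - 4))*3)/(2*(-2)*(9 + 0) + 2) = (-1*(-12)*3)/(2*(-2)*9 + 2) = (12*3)/(-36 + 2) = 36/(-34) = 36*(-1/34) = -18/17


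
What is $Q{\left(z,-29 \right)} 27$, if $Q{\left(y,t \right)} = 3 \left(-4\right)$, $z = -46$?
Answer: $-324$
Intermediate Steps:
$Q{\left(y,t \right)} = -12$
$Q{\left(z,-29 \right)} 27 = \left(-12\right) 27 = -324$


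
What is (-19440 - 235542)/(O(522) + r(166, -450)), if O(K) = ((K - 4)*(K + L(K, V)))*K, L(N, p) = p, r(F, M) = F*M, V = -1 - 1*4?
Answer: -42497/23286672 ≈ -0.0018249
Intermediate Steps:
V = -5 (V = -1 - 4 = -5)
O(K) = K*(-5 + K)*(-4 + K) (O(K) = ((K - 4)*(K - 5))*K = ((-4 + K)*(-5 + K))*K = ((-5 + K)*(-4 + K))*K = K*(-5 + K)*(-4 + K))
(-19440 - 235542)/(O(522) + r(166, -450)) = (-19440 - 235542)/(522*(20 + 522² - 9*522) + 166*(-450)) = -254982/(522*(20 + 272484 - 4698) - 74700) = -254982/(522*267806 - 74700) = -254982/(139794732 - 74700) = -254982/139720032 = -254982*1/139720032 = -42497/23286672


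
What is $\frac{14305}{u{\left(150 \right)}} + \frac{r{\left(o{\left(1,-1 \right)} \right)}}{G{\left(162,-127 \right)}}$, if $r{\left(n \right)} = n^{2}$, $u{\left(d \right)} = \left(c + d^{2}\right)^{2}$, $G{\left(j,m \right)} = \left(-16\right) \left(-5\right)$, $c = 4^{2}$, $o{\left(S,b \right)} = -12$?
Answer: $\frac{4562803829}{2534851280} \approx 1.8$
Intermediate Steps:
$c = 16$
$G{\left(j,m \right)} = 80$
$u{\left(d \right)} = \left(16 + d^{2}\right)^{2}$
$\frac{14305}{u{\left(150 \right)}} + \frac{r{\left(o{\left(1,-1 \right)} \right)}}{G{\left(162,-127 \right)}} = \frac{14305}{\left(16 + 150^{2}\right)^{2}} + \frac{\left(-12\right)^{2}}{80} = \frac{14305}{\left(16 + 22500\right)^{2}} + 144 \cdot \frac{1}{80} = \frac{14305}{22516^{2}} + \frac{9}{5} = \frac{14305}{506970256} + \frac{9}{5} = \frac{4562803829}{2534851280}$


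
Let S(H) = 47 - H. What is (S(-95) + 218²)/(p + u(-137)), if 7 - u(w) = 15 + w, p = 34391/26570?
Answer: 1266485620/3461921 ≈ 365.83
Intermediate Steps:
p = 34391/26570 (p = 34391*(1/26570) = 34391/26570 ≈ 1.2944)
u(w) = -8 - w (u(w) = 7 - (15 + w) = 7 + (-15 - w) = -8 - w)
(S(-95) + 218²)/(p + u(-137)) = ((47 - 1*(-95)) + 218²)/(34391/26570 + (-8 - 1*(-137))) = ((47 + 95) + 47524)/(34391/26570 + (-8 + 137)) = (142 + 47524)/(34391/26570 + 129) = 47666/(3461921/26570) = 47666*(26570/3461921) = 1266485620/3461921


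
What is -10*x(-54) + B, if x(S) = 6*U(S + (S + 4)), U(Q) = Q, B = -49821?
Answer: -43581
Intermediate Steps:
x(S) = 24 + 12*S (x(S) = 6*(S + (S + 4)) = 6*(S + (4 + S)) = 6*(4 + 2*S) = 24 + 12*S)
-10*x(-54) + B = -10*(24 + 12*(-54)) - 49821 = -10*(24 - 648) - 49821 = -10*(-624) - 49821 = 6240 - 49821 = -43581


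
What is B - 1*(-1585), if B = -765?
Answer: 820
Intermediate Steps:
B - 1*(-1585) = -765 - 1*(-1585) = -765 + 1585 = 820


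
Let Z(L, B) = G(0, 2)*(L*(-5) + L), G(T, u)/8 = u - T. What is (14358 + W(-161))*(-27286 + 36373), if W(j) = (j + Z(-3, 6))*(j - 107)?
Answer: 54976350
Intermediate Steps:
G(T, u) = -8*T + 8*u (G(T, u) = 8*(u - T) = -8*T + 8*u)
Z(L, B) = -64*L (Z(L, B) = (-8*0 + 8*2)*(L*(-5) + L) = (0 + 16)*(-5*L + L) = 16*(-4*L) = -64*L)
W(j) = (-107 + j)*(192 + j) (W(j) = (j - 64*(-3))*(j - 107) = (j + 192)*(-107 + j) = (192 + j)*(-107 + j) = (-107 + j)*(192 + j))
(14358 + W(-161))*(-27286 + 36373) = (14358 + (-20544 + (-161)**2 + 85*(-161)))*(-27286 + 36373) = (14358 + (-20544 + 25921 - 13685))*9087 = (14358 - 8308)*9087 = 6050*9087 = 54976350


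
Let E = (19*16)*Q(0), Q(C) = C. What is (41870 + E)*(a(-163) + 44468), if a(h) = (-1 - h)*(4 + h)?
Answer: 783387700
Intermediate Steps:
E = 0 (E = (19*16)*0 = 304*0 = 0)
(41870 + E)*(a(-163) + 44468) = (41870 + 0)*((-4 - 1*(-163)² - 5*(-163)) + 44468) = 41870*((-4 - 1*26569 + 815) + 44468) = 41870*((-4 - 26569 + 815) + 44468) = 41870*(-25758 + 44468) = 41870*18710 = 783387700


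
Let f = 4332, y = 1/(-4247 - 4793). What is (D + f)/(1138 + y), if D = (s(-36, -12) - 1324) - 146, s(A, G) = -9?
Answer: 8597040/3429173 ≈ 2.5070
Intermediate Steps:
y = -1/9040 (y = 1/(-9040) = -1/9040 ≈ -0.00011062)
D = -1479 (D = (-9 - 1324) - 146 = -1333 - 146 = -1479)
(D + f)/(1138 + y) = (-1479 + 4332)/(1138 - 1/9040) = 2853/(10287519/9040) = 2853*(9040/10287519) = 8597040/3429173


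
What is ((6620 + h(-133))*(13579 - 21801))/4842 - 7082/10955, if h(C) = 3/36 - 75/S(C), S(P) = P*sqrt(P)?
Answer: -3577911019469/318264660 + 102775*I*sqrt(133)/14275023 ≈ -11242.0 + 0.08303*I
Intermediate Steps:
S(P) = P**(3/2)
h(C) = 1/12 - 75/C**(3/2) (h(C) = 3/36 - 75/C**(3/2) = 3*(1/36) - 75/C**(3/2) = 1/12 - 75/C**(3/2))
((6620 + h(-133))*(13579 - 21801))/4842 - 7082/10955 = ((6620 + (1/12 - 75*I*sqrt(133)/17689))*(13579 - 21801))/4842 - 7082/10955 = ((6620 + (1/12 - 75*I*sqrt(133)/17689))*(-8222))*(1/4842) - 7082*1/10955 = ((6620 + (1/12 - 75*I*sqrt(133)/17689))*(-8222))*(1/4842) - 7082/10955 = ((79441/12 - 75*I*sqrt(133)/17689)*(-8222))*(1/4842) - 7082/10955 = (-326581951/6 + 616650*I*sqrt(133)/17689)*(1/4842) - 7082/10955 = (-326581951/29052 + 102775*I*sqrt(133)/14275023) - 7082/10955 = -3577911019469/318264660 + 102775*I*sqrt(133)/14275023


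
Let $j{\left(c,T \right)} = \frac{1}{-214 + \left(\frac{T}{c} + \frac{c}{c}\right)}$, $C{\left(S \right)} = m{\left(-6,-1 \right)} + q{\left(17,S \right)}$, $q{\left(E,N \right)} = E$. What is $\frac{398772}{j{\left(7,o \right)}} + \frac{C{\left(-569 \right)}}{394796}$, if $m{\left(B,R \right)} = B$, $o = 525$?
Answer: $- \frac{21725835490645}{394796} \approx -5.5031 \cdot 10^{7}$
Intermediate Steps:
$C{\left(S \right)} = 11$ ($C{\left(S \right)} = -6 + 17 = 11$)
$j{\left(c,T \right)} = \frac{1}{-213 + \frac{T}{c}}$ ($j{\left(c,T \right)} = \frac{1}{-214 + \left(\frac{T}{c} + 1\right)} = \frac{1}{-214 + \left(1 + \frac{T}{c}\right)} = \frac{1}{-213 + \frac{T}{c}}$)
$\frac{398772}{j{\left(7,o \right)}} + \frac{C{\left(-569 \right)}}{394796} = \frac{398772}{7 \frac{1}{525 - 1491}} + \frac{11}{394796} = \frac{398772}{7 \frac{1}{525 - 1491}} + 11 \cdot \frac{1}{394796} = \frac{398772}{7 \frac{1}{-966}} + \frac{11}{394796} = \frac{398772}{7 \left(- \frac{1}{966}\right)} + \frac{11}{394796} = \frac{398772}{- \frac{1}{138}} + \frac{11}{394796} = 398772 \left(-138\right) + \frac{11}{394796} = -55030536 + \frac{11}{394796} = - \frac{21725835490645}{394796}$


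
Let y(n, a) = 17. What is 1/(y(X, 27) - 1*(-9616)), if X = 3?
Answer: 1/9633 ≈ 0.00010381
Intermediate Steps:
1/(y(X, 27) - 1*(-9616)) = 1/(17 - 1*(-9616)) = 1/(17 + 9616) = 1/9633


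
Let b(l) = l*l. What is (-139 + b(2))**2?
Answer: 18225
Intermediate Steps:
b(l) = l**2
(-139 + b(2))**2 = (-139 + 2**2)**2 = (-139 + 4)**2 = (-135)**2 = 18225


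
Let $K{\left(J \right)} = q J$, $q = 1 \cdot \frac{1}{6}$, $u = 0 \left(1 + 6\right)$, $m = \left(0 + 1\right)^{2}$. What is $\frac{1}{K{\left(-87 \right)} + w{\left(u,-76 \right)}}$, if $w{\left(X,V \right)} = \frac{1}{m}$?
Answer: $- \frac{2}{27} \approx -0.074074$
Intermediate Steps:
$m = 1$ ($m = 1^{2} = 1$)
$u = 0$ ($u = 0 \cdot 7 = 0$)
$q = \frac{1}{6}$ ($q = 1 \cdot \frac{1}{6} = \frac{1}{6} \approx 0.16667$)
$w{\left(X,V \right)} = 1$ ($w{\left(X,V \right)} = 1^{-1} = 1$)
$K{\left(J \right)} = \frac{J}{6}$
$\frac{1}{K{\left(-87 \right)} + w{\left(u,-76 \right)}} = \frac{1}{\frac{1}{6} \left(-87\right) + 1} = \frac{1}{- \frac{29}{2} + 1} = \frac{1}{- \frac{27}{2}} = - \frac{2}{27}$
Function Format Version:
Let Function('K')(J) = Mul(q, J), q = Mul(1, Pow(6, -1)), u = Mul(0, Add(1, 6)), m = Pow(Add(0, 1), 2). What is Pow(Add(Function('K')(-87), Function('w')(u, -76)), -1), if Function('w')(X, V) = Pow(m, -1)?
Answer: Rational(-2, 27) ≈ -0.074074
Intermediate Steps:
m = 1 (m = Pow(1, 2) = 1)
u = 0 (u = Mul(0, 7) = 0)
q = Rational(1, 6) (q = Mul(1, Rational(1, 6)) = Rational(1, 6) ≈ 0.16667)
Function('w')(X, V) = 1 (Function('w')(X, V) = Pow(1, -1) = 1)
Function('K')(J) = Mul(Rational(1, 6), J)
Pow(Add(Function('K')(-87), Function('w')(u, -76)), -1) = Pow(Add(Mul(Rational(1, 6), -87), 1), -1) = Pow(Add(Rational(-29, 2), 1), -1) = Pow(Rational(-27, 2), -1) = Rational(-2, 27)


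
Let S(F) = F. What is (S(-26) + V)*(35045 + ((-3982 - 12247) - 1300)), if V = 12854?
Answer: 224695248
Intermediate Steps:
(S(-26) + V)*(35045 + ((-3982 - 12247) - 1300)) = (-26 + 12854)*(35045 + ((-3982 - 12247) - 1300)) = 12828*(35045 + (-16229 - 1300)) = 12828*(35045 - 17529) = 12828*17516 = 224695248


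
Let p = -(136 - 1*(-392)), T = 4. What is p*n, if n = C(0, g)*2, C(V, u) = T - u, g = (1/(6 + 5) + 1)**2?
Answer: -32640/11 ≈ -2967.3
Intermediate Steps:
g = 144/121 (g = (1/11 + 1)**2 = (12/11)**2 = 144/121 ≈ 1.1901)
C(V, u) = 4 - u
p = -528 (p = -(136 + 392) = -1*528 = -528)
n = 680/121 (n = (4 - 1*144/121)*2 = (4 - 144/121)*2 = (340/121)*2 = 680/121 ≈ 5.6198)
p*n = -528*680/121 = -32640/11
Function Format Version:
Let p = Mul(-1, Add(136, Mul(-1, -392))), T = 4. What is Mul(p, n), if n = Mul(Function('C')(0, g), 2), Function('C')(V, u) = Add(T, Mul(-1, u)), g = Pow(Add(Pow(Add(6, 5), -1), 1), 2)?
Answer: Rational(-32640, 11) ≈ -2967.3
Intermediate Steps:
g = Rational(144, 121) (g = Pow(Add(Pow(11, -1), 1), 2) = Pow(Add(Rational(1, 11), 1), 2) = Pow(Rational(12, 11), 2) = Rational(144, 121) ≈ 1.1901)
Function('C')(V, u) = Add(4, Mul(-1, u))
p = -528 (p = Mul(-1, Add(136, 392)) = Mul(-1, 528) = -528)
n = Rational(680, 121) (n = Mul(Add(4, Mul(-1, Rational(144, 121))), 2) = Mul(Add(4, Rational(-144, 121)), 2) = Mul(Rational(340, 121), 2) = Rational(680, 121) ≈ 5.6198)
Mul(p, n) = Mul(-528, Rational(680, 121)) = Rational(-32640, 11)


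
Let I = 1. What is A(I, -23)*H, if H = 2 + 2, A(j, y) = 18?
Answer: 72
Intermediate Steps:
H = 4
A(I, -23)*H = 18*4 = 72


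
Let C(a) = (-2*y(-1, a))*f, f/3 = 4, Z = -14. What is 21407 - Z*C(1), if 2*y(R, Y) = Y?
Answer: 21239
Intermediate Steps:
f = 12 (f = 3*4 = 12)
y(R, Y) = Y/2
C(a) = -12*a (C(a) = -a*12 = -12*a)
21407 - Z*C(1) = 21407 - (-14)*(-12*1) = 21407 - (-14)*(-12) = 21407 - 1*168 = 21407 - 168 = 21239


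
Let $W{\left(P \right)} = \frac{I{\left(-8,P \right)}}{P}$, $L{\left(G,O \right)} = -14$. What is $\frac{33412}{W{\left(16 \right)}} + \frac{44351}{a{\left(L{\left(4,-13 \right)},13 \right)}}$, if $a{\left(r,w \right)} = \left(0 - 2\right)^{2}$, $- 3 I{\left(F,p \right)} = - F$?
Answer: $- \frac{757537}{4} \approx -1.8938 \cdot 10^{5}$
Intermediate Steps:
$I{\left(F,p \right)} = \frac{F}{3}$ ($I{\left(F,p \right)} = - \frac{\left(-1\right) F}{3} = \frac{F}{3}$)
$a{\left(r,w \right)} = 4$ ($a{\left(r,w \right)} = \left(-2\right)^{2} = 4$)
$W{\left(P \right)} = - \frac{8}{3 P}$ ($W{\left(P \right)} = \frac{\frac{1}{3} \left(-8\right)}{P} = - \frac{8}{3 P}$)
$\frac{33412}{W{\left(16 \right)}} + \frac{44351}{a{\left(L{\left(4,-13 \right)},13 \right)}} = \frac{33412}{\left(- \frac{8}{3}\right) \frac{1}{16}} + \frac{44351}{4} = \frac{33412}{\left(- \frac{8}{3}\right) \frac{1}{16}} + 44351 \cdot \frac{1}{4} = \frac{33412}{- \frac{1}{6}} + \frac{44351}{4} = 33412 \left(-6\right) + \frac{44351}{4} = -200472 + \frac{44351}{4} = - \frac{757537}{4}$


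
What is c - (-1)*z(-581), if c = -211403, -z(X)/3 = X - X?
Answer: -211403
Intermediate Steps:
z(X) = 0 (z(X) = -3*(X - X) = -3*0 = 0)
c - (-1)*z(-581) = -211403 - (-1)*0 = -211403 - 1*0 = -211403 + 0 = -211403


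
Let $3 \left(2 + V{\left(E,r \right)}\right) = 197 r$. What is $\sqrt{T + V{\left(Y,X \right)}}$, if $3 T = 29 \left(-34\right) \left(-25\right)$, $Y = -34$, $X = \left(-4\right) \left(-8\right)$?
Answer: $2 \sqrt{2579} \approx 101.57$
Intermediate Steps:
$X = 32$
$V{\left(E,r \right)} = -2 + \frac{197 r}{3}$
$T = \frac{24650}{3}$ ($T = \frac{29 \left(-34\right) \left(-25\right)}{3} = \frac{\left(-986\right) \left(-25\right)}{3} = \frac{1}{3} \cdot 24650 = \frac{24650}{3} \approx 8216.7$)
$\sqrt{T + V{\left(Y,X \right)}} = \sqrt{\frac{24650}{3} + \left(-2 + \frac{197}{3} \cdot 32\right)} = \sqrt{\frac{24650}{3} + \left(-2 + \frac{6304}{3}\right)} = \sqrt{\frac{24650}{3} + \frac{6298}{3}} = \sqrt{10316} = 2 \sqrt{2579}$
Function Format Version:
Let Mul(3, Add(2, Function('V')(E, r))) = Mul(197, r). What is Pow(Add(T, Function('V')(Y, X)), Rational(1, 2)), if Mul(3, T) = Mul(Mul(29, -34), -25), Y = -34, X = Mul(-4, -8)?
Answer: Mul(2, Pow(2579, Rational(1, 2))) ≈ 101.57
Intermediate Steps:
X = 32
Function('V')(E, r) = Add(-2, Mul(Rational(197, 3), r)) (Function('V')(E, r) = Add(-2, Mul(Rational(1, 3), Mul(197, r))) = Add(-2, Mul(Rational(197, 3), r)))
T = Rational(24650, 3) (T = Mul(Rational(1, 3), Mul(Mul(29, -34), -25)) = Mul(Rational(1, 3), Mul(-986, -25)) = Mul(Rational(1, 3), 24650) = Rational(24650, 3) ≈ 8216.7)
Pow(Add(T, Function('V')(Y, X)), Rational(1, 2)) = Pow(Add(Rational(24650, 3), Add(-2, Mul(Rational(197, 3), 32))), Rational(1, 2)) = Pow(Add(Rational(24650, 3), Add(-2, Rational(6304, 3))), Rational(1, 2)) = Pow(Add(Rational(24650, 3), Rational(6298, 3)), Rational(1, 2)) = Pow(10316, Rational(1, 2)) = Mul(2, Pow(2579, Rational(1, 2)))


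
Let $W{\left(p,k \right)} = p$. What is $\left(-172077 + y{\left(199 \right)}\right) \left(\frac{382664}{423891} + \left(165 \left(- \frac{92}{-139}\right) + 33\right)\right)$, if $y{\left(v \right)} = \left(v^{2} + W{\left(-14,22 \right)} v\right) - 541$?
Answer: $- \frac{8238302088061}{423891} \approx -1.9435 \cdot 10^{7}$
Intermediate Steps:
$y{\left(v \right)} = -541 + v^{2} - 14 v$ ($y{\left(v \right)} = \left(v^{2} - 14 v\right) - 541 = -541 + v^{2} - 14 v$)
$\left(-172077 + y{\left(199 \right)}\right) \left(\frac{382664}{423891} + \left(165 \left(- \frac{92}{-139}\right) + 33\right)\right) = \left(-172077 - \left(3327 - 39601\right)\right) \left(\frac{382664}{423891} + \left(165 \left(- \frac{92}{-139}\right) + 33\right)\right) = \left(-172077 - -36274\right) \left(382664 \cdot \frac{1}{423891} + \left(165 \left(\left(-92\right) \left(- \frac{1}{139}\right)\right) + 33\right)\right) = \left(-172077 + 36274\right) \left(\frac{382664}{423891} + \left(165 \cdot \frac{92}{139} + 33\right)\right) = - 135803 \left(\frac{382664}{423891} + \left(\frac{15180}{139} + 33\right)\right) = - 135803 \left(\frac{382664}{423891} + \frac{19767}{139}\right) = \left(-135803\right) \frac{8432243693}{58920849} = - \frac{8238302088061}{423891}$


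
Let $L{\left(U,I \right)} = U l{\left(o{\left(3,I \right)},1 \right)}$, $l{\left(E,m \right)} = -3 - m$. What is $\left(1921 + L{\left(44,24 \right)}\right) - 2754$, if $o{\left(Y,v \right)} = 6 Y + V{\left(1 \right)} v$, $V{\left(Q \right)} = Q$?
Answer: $-1009$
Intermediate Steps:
$o{\left(Y,v \right)} = v + 6 Y$ ($o{\left(Y,v \right)} = 6 Y + 1 v = 6 Y + v = v + 6 Y$)
$L{\left(U,I \right)} = - 4 U$ ($L{\left(U,I \right)} = U \left(-3 - 1\right) = U \left(-4\right) = - 4 U$)
$\left(1921 + L{\left(44,24 \right)}\right) - 2754 = \left(1921 - 176\right) - 2754 = 1745 - 2754 = -1009$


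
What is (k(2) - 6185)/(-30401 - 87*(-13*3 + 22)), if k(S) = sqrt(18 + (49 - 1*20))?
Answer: 6185/28922 - sqrt(47)/28922 ≈ 0.21361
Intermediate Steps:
k(S) = sqrt(47) (k(S) = sqrt(18 + (49 - 20)) = sqrt(18 + 29) = sqrt(47))
(k(2) - 6185)/(-30401 - 87*(-13*3 + 22)) = (sqrt(47) - 6185)/(-30401 - 87*(-13*3 + 22)) = (-6185 + sqrt(47))/(-30401 - 87*(-39 + 22)) = (-6185 + sqrt(47))/(-30401 - 87*(-17)) = (-6185 + sqrt(47))/(-30401 + 1479) = (-6185 + sqrt(47))/(-28922) = (-6185 + sqrt(47))*(-1/28922) = 6185/28922 - sqrt(47)/28922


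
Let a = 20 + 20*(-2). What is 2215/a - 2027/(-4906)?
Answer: -1082625/9812 ≈ -110.34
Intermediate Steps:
a = -20 (a = 20 - 40 = -20)
2215/a - 2027/(-4906) = 2215/(-20) - 2027/(-4906) = 2215*(-1/20) - 2027*(-1/4906) = -443/4 + 2027/4906 = -1082625/9812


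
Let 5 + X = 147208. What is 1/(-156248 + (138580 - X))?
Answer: -1/164871 ≈ -6.0653e-6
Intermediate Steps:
X = 147203 (X = -5 + 147208 = 147203)
1/(-156248 + (138580 - X)) = 1/(-156248 + (138580 - 1*147203)) = 1/(-156248 + (138580 - 147203)) = 1/(-156248 - 8623) = 1/(-164871) = -1/164871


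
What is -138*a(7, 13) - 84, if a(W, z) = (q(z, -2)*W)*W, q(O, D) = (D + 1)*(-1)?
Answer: -6846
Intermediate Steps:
q(O, D) = -1 - D (q(O, D) = (1 + D)*(-1) = -1 - D)
a(W, z) = W**2 (a(W, z) = ((-1 - 1*(-2))*W)*W = ((-1 + 2)*W)*W = (1*W)*W = W*W = W**2)
-138*a(7, 13) - 84 = -138*7**2 - 84 = -138*49 - 84 = -6762 - 84 = -6846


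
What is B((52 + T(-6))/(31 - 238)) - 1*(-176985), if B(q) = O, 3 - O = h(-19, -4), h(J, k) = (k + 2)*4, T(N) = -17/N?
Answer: 176996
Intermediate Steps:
h(J, k) = 8 + 4*k (h(J, k) = (2 + k)*4 = 8 + 4*k)
O = 11 (O = 3 - (8 + 4*(-4)) = 3 - (8 - 16) = 3 - 1*(-8) = 3 + 8 = 11)
B(q) = 11
B((52 + T(-6))/(31 - 238)) - 1*(-176985) = 11 - 1*(-176985) = 11 + 176985 = 176996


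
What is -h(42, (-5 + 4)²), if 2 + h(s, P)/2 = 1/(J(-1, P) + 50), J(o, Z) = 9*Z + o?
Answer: 115/29 ≈ 3.9655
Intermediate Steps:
J(o, Z) = o + 9*Z
h(s, P) = -4 + 2/(49 + 9*P) (h(s, P) = -4 + 2/((-1 + 9*P) + 50) = -4 + 2/(49 + 9*P))
-h(42, (-5 + 4)²) = -2*(-97 - 18*(-5 + 4)²)/(49 + 9*(-5 + 4)²) = -2*(-97 - 18*(-1)²)/(49 + 9*(-1)²) = -2*(-97 - 18*1)/(49 + 9*1) = -2*(-97 - 18)/(49 + 9) = -2*(-115)/58 = -1*(-115/29) = 115/29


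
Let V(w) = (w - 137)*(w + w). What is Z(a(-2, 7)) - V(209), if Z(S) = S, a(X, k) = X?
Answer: -30098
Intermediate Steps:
V(w) = 2*w*(-137 + w) (V(w) = (-137 + w)*(2*w) = 2*w*(-137 + w))
Z(a(-2, 7)) - V(209) = -2 - 2*209*(-137 + 209) = -2 - 2*209*72 = -2 - 1*30096 = -2 - 30096 = -30098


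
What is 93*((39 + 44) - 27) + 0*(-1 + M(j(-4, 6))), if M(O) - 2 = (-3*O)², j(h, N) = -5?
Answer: 5208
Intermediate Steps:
M(O) = 2 + 9*O² (M(O) = 2 + (-3*O)² = 2 + 9*O²)
93*((39 + 44) - 27) + 0*(-1 + M(j(-4, 6))) = 93*((39 + 44) - 27) + 0*(-1 + (2 + 9*(-5)²)) = 93*(83 - 27) + 0*(-1 + (2 + 9*25)) = 93*56 + 0*(-1 + (2 + 225)) = 5208 + 0*(-1 + 227) = 5208 + 0*226 = 5208 + 0 = 5208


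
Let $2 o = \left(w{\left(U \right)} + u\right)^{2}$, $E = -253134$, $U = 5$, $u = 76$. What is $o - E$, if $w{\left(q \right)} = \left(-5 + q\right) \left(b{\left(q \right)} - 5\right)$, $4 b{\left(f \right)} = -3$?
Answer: $256022$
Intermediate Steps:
$b{\left(f \right)} = - \frac{3}{4}$ ($b{\left(f \right)} = \frac{1}{4} \left(-3\right) = - \frac{3}{4}$)
$w{\left(q \right)} = \frac{115}{4} - \frac{23 q}{4}$ ($w{\left(q \right)} = \left(-5 + q\right) \left(- \frac{3}{4} - 5\right) = \left(-5 + q\right) \left(- \frac{23}{4}\right) = \frac{115}{4} - \frac{23 q}{4}$)
$o = 2888$ ($o = \frac{\left(\left(\frac{115}{4} - \frac{115}{4}\right) + 76\right)^{2}}{2} = \frac{\left(0 + 76\right)^{2}}{2} = \frac{76^{2}}{2} = \frac{1}{2} \cdot 5776 = 2888$)
$o - E = 2888 - -253134 = 2888 + 253134 = 256022$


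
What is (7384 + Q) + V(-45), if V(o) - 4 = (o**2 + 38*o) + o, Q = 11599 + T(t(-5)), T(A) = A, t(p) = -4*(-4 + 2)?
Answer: 19265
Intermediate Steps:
t(p) = 8 (t(p) = -4*(-2) = 8)
Q = 11607 (Q = 11599 + 8 = 11607)
V(o) = 4 + o**2 + 39*o (V(o) = 4 + ((o**2 + 38*o) + o) = 4 + (o**2 + 39*o) = 4 + o**2 + 39*o)
(7384 + Q) + V(-45) = (7384 + 11607) + (4 + (-45)**2 + 39*(-45)) = 18991 + (4 + 2025 - 1755) = 18991 + 274 = 19265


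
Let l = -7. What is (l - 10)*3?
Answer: -51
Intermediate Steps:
(l - 10)*3 = (-7 - 10)*3 = -17*3 = -51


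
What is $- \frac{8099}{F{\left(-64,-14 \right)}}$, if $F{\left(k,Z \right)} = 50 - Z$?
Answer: $- \frac{8099}{64} \approx -126.55$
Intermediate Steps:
$- \frac{8099}{F{\left(-64,-14 \right)}} = - \frac{8099}{50 - -14} = - \frac{8099}{50 + 14} = - \frac{8099}{64}$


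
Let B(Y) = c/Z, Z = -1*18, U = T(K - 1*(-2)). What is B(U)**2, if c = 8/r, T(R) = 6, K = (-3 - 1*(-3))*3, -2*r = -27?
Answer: 64/59049 ≈ 0.0010838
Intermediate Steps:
r = 27/2 (r = -1/2*(-27) = 27/2 ≈ 13.500)
K = 0 (K = (-3 + 3)*3 = 0*3 = 0)
U = 6
Z = -18
c = 16/27 (c = 8/(27/2) = 8*(2/27) = 16/27 ≈ 0.59259)
B(Y) = -8/243 (B(Y) = (16/27)/(-18) = (16/27)*(-1/18) = -8/243)
B(U)**2 = (-8/243)**2 = 64/59049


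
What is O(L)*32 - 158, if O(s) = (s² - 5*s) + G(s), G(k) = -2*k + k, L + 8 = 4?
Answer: 1122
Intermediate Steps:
L = -4 (L = -8 + 4 = -4)
G(k) = -k
O(s) = s² - 6*s (O(s) = (s² - 5*s) - s = s² - 6*s)
O(L)*32 - 158 = -4*(-6 - 4)*32 - 158 = -4*(-10)*32 - 158 = 40*32 - 158 = 1280 - 158 = 1122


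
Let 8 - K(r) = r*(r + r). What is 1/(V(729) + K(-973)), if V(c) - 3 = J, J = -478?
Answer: -1/1893925 ≈ -5.2800e-7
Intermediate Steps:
K(r) = 8 - 2*r² (K(r) = 8 - r*(r + r) = 8 - r*2*r = 8 - 2*r²)
V(c) = -475 (V(c) = 3 - 478 = -475)
1/(V(729) + K(-973)) = 1/(-475 + (8 - 2*(-973)²)) = 1/(-475 + (8 - 2*946729)) = 1/(-475 + (8 - 1893458)) = 1/(-475 - 1893450) = 1/(-1893925) = -1/1893925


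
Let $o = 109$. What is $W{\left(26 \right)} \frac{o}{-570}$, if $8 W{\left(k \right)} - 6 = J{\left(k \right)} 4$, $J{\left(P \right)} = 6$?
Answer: $- \frac{109}{152} \approx -0.7171$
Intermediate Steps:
$W{\left(k \right)} = \frac{15}{4}$ ($W{\left(k \right)} = \frac{3}{4} + \frac{6 \cdot 4}{8} = \frac{3}{4} + \frac{1}{8} \cdot 24 = \frac{3}{4} + 3 = \frac{15}{4}$)
$W{\left(26 \right)} \frac{o}{-570} = \frac{15 \frac{109}{-570}}{4} = \frac{15 \cdot 109 \left(- \frac{1}{570}\right)}{4} = \frac{15}{4} \left(- \frac{109}{570}\right) = - \frac{109}{152}$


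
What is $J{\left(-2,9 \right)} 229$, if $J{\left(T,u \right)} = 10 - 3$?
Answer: $1603$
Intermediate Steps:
$J{\left(T,u \right)} = 7$
$J{\left(-2,9 \right)} 229 = 7 \cdot 229 = 1603$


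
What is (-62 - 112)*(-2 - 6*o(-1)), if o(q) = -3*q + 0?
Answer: 3480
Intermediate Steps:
o(q) = -3*q
(-62 - 112)*(-2 - 6*o(-1)) = (-62 - 112)*(-2 - (-18)*(-1)) = -174*(-2 - 6*3) = -174*(-2 - 18) = -174*(-20) = 3480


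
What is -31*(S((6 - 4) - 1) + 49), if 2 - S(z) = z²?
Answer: -1550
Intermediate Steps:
S(z) = 2 - z²
-31*(S((6 - 4) - 1) + 49) = -31*((2 - ((6 - 4) - 1)²) + 49) = -31*((2 - (2 - 1)²) + 49) = -31*((2 - 1*1²) + 49) = -31*((2 - 1*1) + 49) = -31*((2 - 1) + 49) = -31*(1 + 49) = -31*50 = -1550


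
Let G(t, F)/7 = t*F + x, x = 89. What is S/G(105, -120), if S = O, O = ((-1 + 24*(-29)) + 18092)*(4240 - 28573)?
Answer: 60467505/12511 ≈ 4833.1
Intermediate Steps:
G(t, F) = 623 + 7*F*t (G(t, F) = 7*(t*F + 89) = 7*(F*t + 89) = 7*(89 + F*t) = 623 + 7*F*t)
O = -423272535 (O = ((-1 - 696) + 18092)*(-24333) = (-697 + 18092)*(-24333) = 17395*(-24333) = -423272535)
S = -423272535
S/G(105, -120) = -423272535/(623 + 7*(-120)*105) = -423272535/(623 - 88200) = -423272535/(-87577) = -423272535*(-1/87577) = 60467505/12511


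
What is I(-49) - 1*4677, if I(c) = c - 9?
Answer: -4735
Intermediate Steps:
I(c) = -9 + c
I(-49) - 1*4677 = (-9 - 49) - 1*4677 = -58 - 4677 = -4735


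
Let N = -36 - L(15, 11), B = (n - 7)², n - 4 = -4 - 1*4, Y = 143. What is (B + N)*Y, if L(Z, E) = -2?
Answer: 12441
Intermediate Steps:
n = -4 (n = 4 + (-4 - 1*4) = 4 + (-4 - 4) = 4 - 8 = -4)
B = 121 (B = (-4 - 7)² = (-11)² = 121)
N = -34 (N = -36 - 1*(-2) = -36 + 2 = -34)
(B + N)*Y = (121 - 34)*143 = 87*143 = 12441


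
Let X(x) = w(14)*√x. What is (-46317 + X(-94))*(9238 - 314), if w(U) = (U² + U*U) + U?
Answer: -413332908 + 3623144*I*√94 ≈ -4.1333e+8 + 3.5128e+7*I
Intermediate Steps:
w(U) = U + 2*U² (w(U) = (U² + U²) + U = 2*U² + U = U + 2*U²)
X(x) = 406*√x (X(x) = (14*(1 + 2*14))*√x = (14*(1 + 28))*√x = (14*29)*√x = 406*√x)
(-46317 + X(-94))*(9238 - 314) = (-46317 + 406*√(-94))*(9238 - 314) = (-46317 + 406*(I*√94))*8924 = (-46317 + 406*I*√94)*8924 = -413332908 + 3623144*I*√94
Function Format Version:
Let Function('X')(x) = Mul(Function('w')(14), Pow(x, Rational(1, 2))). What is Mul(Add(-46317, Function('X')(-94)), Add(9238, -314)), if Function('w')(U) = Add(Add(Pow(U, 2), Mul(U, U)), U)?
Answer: Add(-413332908, Mul(3623144, I, Pow(94, Rational(1, 2)))) ≈ Add(-4.1333e+8, Mul(3.5128e+7, I))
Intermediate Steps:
Function('w')(U) = Add(U, Mul(2, Pow(U, 2))) (Function('w')(U) = Add(Add(Pow(U, 2), Pow(U, 2)), U) = Add(Mul(2, Pow(U, 2)), U) = Add(U, Mul(2, Pow(U, 2))))
Function('X')(x) = Mul(406, Pow(x, Rational(1, 2))) (Function('X')(x) = Mul(Mul(14, Add(1, Mul(2, 14))), Pow(x, Rational(1, 2))) = Mul(Mul(14, Add(1, 28)), Pow(x, Rational(1, 2))) = Mul(Mul(14, 29), Pow(x, Rational(1, 2))) = Mul(406, Pow(x, Rational(1, 2))))
Mul(Add(-46317, Function('X')(-94)), Add(9238, -314)) = Mul(Add(-46317, Mul(406, Pow(-94, Rational(1, 2)))), Add(9238, -314)) = Mul(Add(-46317, Mul(406, Mul(I, Pow(94, Rational(1, 2))))), 8924) = Mul(Add(-46317, Mul(406, I, Pow(94, Rational(1, 2)))), 8924) = Add(-413332908, Mul(3623144, I, Pow(94, Rational(1, 2))))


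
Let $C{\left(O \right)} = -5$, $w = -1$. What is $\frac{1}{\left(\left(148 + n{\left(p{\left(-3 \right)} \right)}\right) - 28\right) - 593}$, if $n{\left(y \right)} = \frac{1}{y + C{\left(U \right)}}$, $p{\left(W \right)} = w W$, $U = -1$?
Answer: $- \frac{2}{947} \approx -0.0021119$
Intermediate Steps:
$p{\left(W \right)} = - W$
$n{\left(y \right)} = \frac{1}{-5 + y}$ ($n{\left(y \right)} = \frac{1}{y - 5} = \frac{1}{-5 + y}$)
$\frac{1}{\left(\left(148 + n{\left(p{\left(-3 \right)} \right)}\right) - 28\right) - 593} = \frac{1}{\left(\left(148 + \frac{1}{-5 - -3}\right) - 28\right) - 593} = \frac{1}{\left(\left(148 + \frac{1}{-5 + 3}\right) - 28\right) - 593} = \frac{1}{\left(\left(148 + \frac{1}{-2}\right) - 28\right) - 593} = \frac{1}{\left(\left(148 - \frac{1}{2}\right) - 28\right) - 593} = \frac{1}{\left(\frac{295}{2} - 28\right) - 593} = \frac{1}{\frac{239}{2} - 593} = \frac{1}{- \frac{947}{2}} = - \frac{2}{947}$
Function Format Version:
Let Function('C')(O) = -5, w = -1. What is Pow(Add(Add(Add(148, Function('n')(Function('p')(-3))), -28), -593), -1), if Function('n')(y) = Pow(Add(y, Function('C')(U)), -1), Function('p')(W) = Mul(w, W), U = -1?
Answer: Rational(-2, 947) ≈ -0.0021119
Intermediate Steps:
Function('p')(W) = Mul(-1, W)
Function('n')(y) = Pow(Add(-5, y), -1) (Function('n')(y) = Pow(Add(y, -5), -1) = Pow(Add(-5, y), -1))
Pow(Add(Add(Add(148, Function('n')(Function('p')(-3))), -28), -593), -1) = Pow(Add(Add(Add(148, Pow(Add(-5, Mul(-1, -3)), -1)), -28), -593), -1) = Pow(Add(Add(Add(148, Pow(Add(-5, 3), -1)), -28), -593), -1) = Pow(Add(Add(Add(148, Pow(-2, -1)), -28), -593), -1) = Pow(Add(Add(Add(148, Rational(-1, 2)), -28), -593), -1) = Pow(Add(Add(Rational(295, 2), -28), -593), -1) = Pow(Add(Rational(239, 2), -593), -1) = Pow(Rational(-947, 2), -1) = Rational(-2, 947)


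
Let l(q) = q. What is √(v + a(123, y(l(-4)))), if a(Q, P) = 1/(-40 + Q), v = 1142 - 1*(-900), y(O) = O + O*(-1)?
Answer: √14067421/83 ≈ 45.189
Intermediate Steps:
y(O) = 0 (y(O) = O - O = 0)
v = 2042 (v = 1142 + 900 = 2042)
√(v + a(123, y(l(-4)))) = √(2042 + 1/(-40 + 123)) = √(2042 + 1/83) = √(169487/83) = √14067421/83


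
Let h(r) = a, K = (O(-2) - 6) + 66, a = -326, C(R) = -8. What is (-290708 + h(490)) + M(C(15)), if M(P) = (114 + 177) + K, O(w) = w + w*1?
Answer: -290687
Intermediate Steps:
O(w) = 2*w (O(w) = w + w = 2*w)
K = 56 (K = (2*(-2) - 6) + 66 = (-4 - 6) + 66 = -10 + 66 = 56)
h(r) = -326
M(P) = 347 (M(P) = (114 + 177) + 56 = 291 + 56 = 347)
(-290708 + h(490)) + M(C(15)) = (-290708 - 326) + 347 = -291034 + 347 = -290687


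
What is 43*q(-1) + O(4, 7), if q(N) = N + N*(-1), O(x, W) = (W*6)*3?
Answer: 126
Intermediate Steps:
O(x, W) = 18*W (O(x, W) = (6*W)*3 = 18*W)
q(N) = 0 (q(N) = N - N = 0)
43*q(-1) + O(4, 7) = 43*0 + 18*7 = 0 + 126 = 126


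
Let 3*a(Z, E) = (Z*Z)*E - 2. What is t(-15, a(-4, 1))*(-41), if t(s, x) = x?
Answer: -574/3 ≈ -191.33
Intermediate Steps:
a(Z, E) = -⅔ + E*Z²/3 (a(Z, E) = ((Z*Z)*E - 2)/3 = (Z²*E - 2)/3 = (E*Z² - 2)/3 = (-2 + E*Z²)/3 = -⅔ + E*Z²/3)
t(-15, a(-4, 1))*(-41) = (-⅔ + (⅓)*1*(-4)²)*(-41) = (-⅔ + (⅓)*1*16)*(-41) = (-⅔ + 16/3)*(-41) = (14/3)*(-41) = -574/3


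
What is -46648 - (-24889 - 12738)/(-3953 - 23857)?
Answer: -1297318507/27810 ≈ -46649.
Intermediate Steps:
-46648 - (-24889 - 12738)/(-3953 - 23857) = -46648 - (-37627)/(-27810) = -46648 - (-37627)*(-1)/27810 = -46648 - 1*37627/27810 = -46648 - 37627/27810 = -1297318507/27810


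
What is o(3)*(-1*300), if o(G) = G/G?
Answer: -300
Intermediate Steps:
o(G) = 1
o(3)*(-1*300) = 1*(-1*300) = 1*(-300) = -300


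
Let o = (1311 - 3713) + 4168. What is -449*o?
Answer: -792934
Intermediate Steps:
o = 1766 (o = -2402 + 4168 = 1766)
-449*o = -449*1766 = -792934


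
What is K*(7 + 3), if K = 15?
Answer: 150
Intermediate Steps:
K*(7 + 3) = 15*(7 + 3) = 15*10 = 150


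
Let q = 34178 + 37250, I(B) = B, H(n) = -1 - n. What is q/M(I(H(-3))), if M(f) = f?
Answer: 35714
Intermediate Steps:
q = 71428
q/M(I(H(-3))) = 71428/(-1 - 1*(-3)) = 71428/(-1 + 3) = 71428/2 = 71428*(½) = 35714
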